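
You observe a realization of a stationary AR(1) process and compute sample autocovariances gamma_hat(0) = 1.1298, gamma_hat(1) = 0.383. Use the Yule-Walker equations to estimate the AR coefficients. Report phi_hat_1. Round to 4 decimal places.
\hat\phi_{1} = 0.3390

The Yule-Walker equations for an AR(p) process read, in matrix form,
  Gamma_p phi = r_p,   with   (Gamma_p)_{ij} = gamma(|i - j|),
                       (r_p)_i = gamma(i),   i,j = 1..p.
Substitute the sample gammas (Toeplitz matrix and right-hand side of size 1):
  Gamma_p = [[1.1298]]
  r_p     = [0.383]
With p = 1 this is the single equation gamma(0) phi_1 = gamma(1):
  phi_hat_1 = gamma(1) / gamma(0) = 0.383 / 1.1298 = 0.3390.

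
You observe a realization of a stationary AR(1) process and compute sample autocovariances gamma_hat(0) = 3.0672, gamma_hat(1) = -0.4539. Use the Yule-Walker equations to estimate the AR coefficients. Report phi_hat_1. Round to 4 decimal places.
\hat\phi_{1} = -0.1480

The Yule-Walker equations for an AR(p) process read, in matrix form,
  Gamma_p phi = r_p,   with   (Gamma_p)_{ij} = gamma(|i - j|),
                       (r_p)_i = gamma(i),   i,j = 1..p.
Substitute the sample gammas (Toeplitz matrix and right-hand side of size 1):
  Gamma_p = [[3.0672]]
  r_p     = [-0.4539]
With p = 1 this is the single equation gamma(0) phi_1 = gamma(1):
  phi_hat_1 = gamma(1) / gamma(0) = -0.4539 / 3.0672 = -0.1480.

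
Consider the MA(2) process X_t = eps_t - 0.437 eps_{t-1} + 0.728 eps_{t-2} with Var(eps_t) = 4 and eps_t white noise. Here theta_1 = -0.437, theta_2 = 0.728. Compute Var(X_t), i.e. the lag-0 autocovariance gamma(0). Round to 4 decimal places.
\gamma(0) = 6.8838

For an MA(q) process X_t = eps_t + sum_i theta_i eps_{t-i} with
Var(eps_t) = sigma^2, the variance is
  gamma(0) = sigma^2 * (1 + sum_i theta_i^2).
  sum_i theta_i^2 = (-0.437)^2 + (0.728)^2 = 0.190969 + 0.529984 = 0.720953.
  gamma(0) = 4 * (1 + 0.720953) = 4 * 1.720953 = 6.883812, which rounds to 6.8838.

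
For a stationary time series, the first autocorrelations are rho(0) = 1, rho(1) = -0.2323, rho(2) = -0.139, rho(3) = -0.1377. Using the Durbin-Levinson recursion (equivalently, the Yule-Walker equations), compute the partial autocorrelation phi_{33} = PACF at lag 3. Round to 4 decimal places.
\phi_{33} = -0.2470

The PACF at lag k is phi_{kk}, the last component of the solution
to the Yule-Walker system G_k phi = r_k where
  (G_k)_{ij} = rho(|i - j|), (r_k)_i = rho(i), i,j = 1..k.
Equivalently, Durbin-Levinson gives phi_{kk} iteratively:
  phi_{11} = rho(1)
  phi_{kk} = [rho(k) - sum_{j=1..k-1} phi_{k-1,j} rho(k-j)]
            / [1 - sum_{j=1..k-1} phi_{k-1,j} rho(j)],
  phi_{k,j} = phi_{k-1,j} - phi_{kk} phi_{k-1,k-j},  j = 1..k-1.
Step k = 1:
  phi_11 = rho(1) = -0.2323.
Step k = 2:
  phi_22 = [rho(2) - phi_11 rho(1)] / [1 - phi_11 rho(1)] = [-0.139 - (-0.2323)(-0.2323)] / [1 - (-0.2323)(-0.2323)]
         = -0.19296329 / 0.94603671 = -0.20397.
  Update: phi_21 = phi_11 - phi_22 phi_11 = -0.2323 - (-0.20397)(-0.2323) = -0.279682.
Step k = 3:
  phi_33 = [rho(3) - phi_21 rho(2) - phi_22 rho(1)] / [1 - phi_21 rho(1) - phi_22 rho(2)]
    numerator   = -0.1377 - (-0.279682)(-0.139) - (-0.20397)(-0.2323) = -0.22395811
    denominator = 1 - (-0.279682)(-0.2323) - (-0.20397)(-0.139) = 0.90667795
  phi_33 = -0.22395811 / 0.90667795 = -0.247.
Therefore phi_{33} = -0.2470.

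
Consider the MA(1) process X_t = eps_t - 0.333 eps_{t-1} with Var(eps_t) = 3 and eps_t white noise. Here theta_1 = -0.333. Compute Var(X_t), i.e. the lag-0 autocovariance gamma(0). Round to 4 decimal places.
\gamma(0) = 3.3327

For an MA(q) process X_t = eps_t + sum_i theta_i eps_{t-i} with
Var(eps_t) = sigma^2, the variance is
  gamma(0) = sigma^2 * (1 + sum_i theta_i^2).
  sum_i theta_i^2 = (-0.333)^2 = 0.110889.
  gamma(0) = 3 * (1 + 0.110889) = 3 * 1.110889 = 3.332667, which rounds to 3.3327.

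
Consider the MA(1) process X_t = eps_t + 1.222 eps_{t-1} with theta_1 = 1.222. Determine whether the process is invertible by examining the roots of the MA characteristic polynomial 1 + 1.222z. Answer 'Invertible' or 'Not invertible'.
\text{Not invertible}

The MA(q) characteristic polynomial is P(z) = 1 + 1.222z.
Invertibility requires all roots to lie outside the unit circle, i.e. |z| > 1 for every root.
This is linear in z: 1 + (1.222) z = 0  =>  z = -1/(1.222) = -0.818331,  |z| = 0.818331.
Moduli of all roots: 0.8183.
All moduli strictly greater than 1? No.
Verdict: Not invertible.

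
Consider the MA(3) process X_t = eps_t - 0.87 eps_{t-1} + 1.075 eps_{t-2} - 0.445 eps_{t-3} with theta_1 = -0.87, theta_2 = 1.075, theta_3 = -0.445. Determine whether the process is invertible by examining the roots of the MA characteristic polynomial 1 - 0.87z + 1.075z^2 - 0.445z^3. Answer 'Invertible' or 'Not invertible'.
\text{Invertible}

The MA(q) characteristic polynomial is P(z) = 1 - 0.87z + 1.075z^2 - 0.445z^3.
Invertibility requires all roots to lie outside the unit circle, i.e. |z| > 1 for every root.
Degree 3: look for a simple real root z0 first, then factor out (1 - z/z0) and solve the remaining quadratic.
Testing z0 = 2: P(2) = 1 + (-0.87)(2) + (1.075)(2)^2 + (-0.445)(2)^3
  = 1 + (-1.74) + (4.3) + (-3.56) = 0.  So z_0 = 2 is a root, |z_0| = 2.
Divide out the factor (1 - 0.5 z) = (1 - z/z0) (since 1/z0 = 0.5):
  P(z) = (1 - 0.5 z)(1 + (-0.37) z + (0.89) z^2)
  [check: z-coef -0.37 - (0.5) = -0.87; z^2-coef 0.89 - (0.5)(-0.37) = 1.075; z^3-coef -(0.5)(0.89) = -0.445.]
Remaining roots from the quadratic factor 1 + (-0.37) z + (0.89) z^2:
  Set 1 + (-0.37) z + (0.89) z^2 = 0, i.e. a z^2 + b z + c = 0 with a = 0.89, b = -0.37, c = 1.
  Discriminant D = b^2 - 4ac = (-0.37)^2 - 4*(0.89)*1 = 0.1369 - (3.56) = -3.4231.
  D < 0, so the roots are the complex-conjugate pair z = (-b +/- i sqrt(-D)) / (2a) = 0.2079 +/- 1.0394i.
  For a conjugate pair |z|^2 = z * conj(z) = (product of roots) = c/a = 1/(0.89) = 1.123596, so |z| = sqrt(1.123596) = 1.06 for both roots.
Moduli of all roots: 2.0000, 1.0600, 1.0600.
All moduli strictly greater than 1? Yes.
Verdict: Invertible.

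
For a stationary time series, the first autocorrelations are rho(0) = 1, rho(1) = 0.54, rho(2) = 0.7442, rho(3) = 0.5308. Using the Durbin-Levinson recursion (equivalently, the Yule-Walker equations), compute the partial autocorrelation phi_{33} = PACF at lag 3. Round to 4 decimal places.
\phi_{33} = 0.0970

The PACF at lag k is phi_{kk}, the last component of the solution
to the Yule-Walker system G_k phi = r_k where
  (G_k)_{ij} = rho(|i - j|), (r_k)_i = rho(i), i,j = 1..k.
Equivalently, Durbin-Levinson gives phi_{kk} iteratively:
  phi_{11} = rho(1)
  phi_{kk} = [rho(k) - sum_{j=1..k-1} phi_{k-1,j} rho(k-j)]
            / [1 - sum_{j=1..k-1} phi_{k-1,j} rho(j)],
  phi_{k,j} = phi_{k-1,j} - phi_{kk} phi_{k-1,k-j},  j = 1..k-1.
Step k = 1:
  phi_11 = rho(1) = 0.54.
Step k = 2:
  phi_22 = [rho(2) - phi_11 rho(1)] / [1 - phi_11 rho(1)] = [0.7442 - (0.54)(0.54)] / [1 - (0.54)(0.54)]
         = 0.4526 / 0.7084 = 0.638905.
  Update: phi_21 = phi_11 - phi_22 phi_11 = 0.54 - (0.638905)(0.54) = 0.194992.
Step k = 3:
  phi_33 = [rho(3) - phi_21 rho(2) - phi_22 rho(1)] / [1 - phi_21 rho(1) - phi_22 rho(2)]
    numerator   = 0.5308 - (0.194992)(0.7442) - (0.638905)(0.54) = 0.04067883
    denominator = 1 - (0.194992)(0.54) - (0.638905)(0.7442) = 0.41923179
  phi_33 = 0.04067883 / 0.41923179 = 0.097.
Therefore phi_{33} = 0.0970.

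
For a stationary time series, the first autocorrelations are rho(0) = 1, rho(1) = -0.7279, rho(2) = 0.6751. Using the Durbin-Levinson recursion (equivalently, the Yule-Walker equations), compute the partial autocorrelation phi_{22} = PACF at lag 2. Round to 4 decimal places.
\phi_{22} = 0.3090

The PACF at lag k is phi_{kk}, the last component of the solution
to the Yule-Walker system G_k phi = r_k where
  (G_k)_{ij} = rho(|i - j|), (r_k)_i = rho(i), i,j = 1..k.
Equivalently, Durbin-Levinson gives phi_{kk} iteratively:
  phi_{11} = rho(1)
  phi_{kk} = [rho(k) - sum_{j=1..k-1} phi_{k-1,j} rho(k-j)]
            / [1 - sum_{j=1..k-1} phi_{k-1,j} rho(j)],
  phi_{k,j} = phi_{k-1,j} - phi_{kk} phi_{k-1,k-j},  j = 1..k-1.
Step k = 1:
  phi_11 = rho(1) = -0.7279.
Step k = 2:
  phi_22 = [rho(2) - phi_11 rho(1)] / [1 - phi_11 rho(1)] = [0.6751 - (-0.7279)(-0.7279)] / [1 - (-0.7279)(-0.7279)]
         = 0.14526159 / 0.47016159 = 0.309.
Therefore phi_{22} = 0.3090.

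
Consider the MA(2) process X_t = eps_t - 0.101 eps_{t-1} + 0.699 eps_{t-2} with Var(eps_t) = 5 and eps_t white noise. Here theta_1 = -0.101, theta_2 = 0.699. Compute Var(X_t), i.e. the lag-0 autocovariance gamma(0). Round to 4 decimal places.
\gamma(0) = 7.4940

For an MA(q) process X_t = eps_t + sum_i theta_i eps_{t-i} with
Var(eps_t) = sigma^2, the variance is
  gamma(0) = sigma^2 * (1 + sum_i theta_i^2).
  sum_i theta_i^2 = (-0.101)^2 + (0.699)^2 = 0.010201 + 0.488601 = 0.498802.
  gamma(0) = 5 * (1 + 0.498802) = 5 * 1.498802 = 7.49401, which rounds to 7.4940.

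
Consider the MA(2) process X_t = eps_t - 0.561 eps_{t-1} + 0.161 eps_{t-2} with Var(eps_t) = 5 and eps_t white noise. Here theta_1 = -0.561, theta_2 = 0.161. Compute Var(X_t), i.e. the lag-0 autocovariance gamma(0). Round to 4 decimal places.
\gamma(0) = 6.7032

For an MA(q) process X_t = eps_t + sum_i theta_i eps_{t-i} with
Var(eps_t) = sigma^2, the variance is
  gamma(0) = sigma^2 * (1 + sum_i theta_i^2).
  sum_i theta_i^2 = (-0.561)^2 + (0.161)^2 = 0.314721 + 0.025921 = 0.340642.
  gamma(0) = 5 * (1 + 0.340642) = 5 * 1.340642 = 6.70321, which rounds to 6.7032.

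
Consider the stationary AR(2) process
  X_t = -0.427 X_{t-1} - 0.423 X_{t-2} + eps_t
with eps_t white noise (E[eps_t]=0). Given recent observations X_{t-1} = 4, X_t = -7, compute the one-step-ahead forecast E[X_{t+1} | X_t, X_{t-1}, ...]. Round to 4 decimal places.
E[X_{t+1} \mid \mathcal F_t] = 1.2970

For an AR(p) model X_t = c + sum_i phi_i X_{t-i} + eps_t, the
one-step-ahead conditional mean is
  E[X_{t+1} | X_t, ...] = c + sum_i phi_i X_{t+1-i}.
Substitute known values:
  E[X_{t+1} | ...] = (-0.427) * (-7) + (-0.423) * (4)
                   = 1.2970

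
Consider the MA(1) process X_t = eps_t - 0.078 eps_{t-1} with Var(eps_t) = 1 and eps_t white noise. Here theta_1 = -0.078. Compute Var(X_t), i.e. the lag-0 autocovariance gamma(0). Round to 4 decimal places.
\gamma(0) = 1.0061

For an MA(q) process X_t = eps_t + sum_i theta_i eps_{t-i} with
Var(eps_t) = sigma^2, the variance is
  gamma(0) = sigma^2 * (1 + sum_i theta_i^2).
  sum_i theta_i^2 = (-0.078)^2 = 0.006084.
  gamma(0) = 1 * (1 + 0.006084) = 1 * 1.006084 = 1.006084, which rounds to 1.0061.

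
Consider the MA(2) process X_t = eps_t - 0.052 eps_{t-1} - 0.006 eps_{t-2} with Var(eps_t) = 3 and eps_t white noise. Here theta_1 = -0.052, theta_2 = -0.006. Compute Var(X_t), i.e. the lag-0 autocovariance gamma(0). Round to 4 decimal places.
\gamma(0) = 3.0082

For an MA(q) process X_t = eps_t + sum_i theta_i eps_{t-i} with
Var(eps_t) = sigma^2, the variance is
  gamma(0) = sigma^2 * (1 + sum_i theta_i^2).
  sum_i theta_i^2 = (-0.052)^2 + (-0.006)^2 = 0.002704 + 0.000036 = 0.00274.
  gamma(0) = 3 * (1 + 0.00274) = 3 * 1.00274 = 3.00822, which rounds to 3.0082.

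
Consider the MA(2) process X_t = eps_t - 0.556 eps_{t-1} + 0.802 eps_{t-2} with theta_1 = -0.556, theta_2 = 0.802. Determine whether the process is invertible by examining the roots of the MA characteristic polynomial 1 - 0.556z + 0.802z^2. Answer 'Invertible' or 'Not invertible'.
\text{Invertible}

The MA(q) characteristic polynomial is P(z) = 1 - 0.556z + 0.802z^2.
Invertibility requires all roots to lie outside the unit circle, i.e. |z| > 1 for every root.
Set 1 + (-0.556) z + (0.802) z^2 = 0, i.e. a z^2 + b z + c = 0 with a = 0.802, b = -0.556, c = 1.
Discriminant D = b^2 - 4ac = (-0.556)^2 - 4*(0.802)*1 = 0.309136 - (3.208) = -2.898864.
D < 0, so the roots are the complex-conjugate pair z = (-b +/- i sqrt(-D)) / (2a) = 0.3466 +/- 1.0615i.
For a conjugate pair |z|^2 = z * conj(z) = (product of roots) = c/a = 1/(0.802) = 1.246883, so |z| = sqrt(1.246883) = 1.1166 for both roots.
Moduli of all roots: 1.1166, 1.1166.
All moduli strictly greater than 1? Yes.
Verdict: Invertible.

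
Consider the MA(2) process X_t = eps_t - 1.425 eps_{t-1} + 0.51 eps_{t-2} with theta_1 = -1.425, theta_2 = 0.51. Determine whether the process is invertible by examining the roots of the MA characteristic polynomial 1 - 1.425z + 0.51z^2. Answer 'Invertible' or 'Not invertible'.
\text{Invertible}

The MA(q) characteristic polynomial is P(z) = 1 - 1.425z + 0.51z^2.
Invertibility requires all roots to lie outside the unit circle, i.e. |z| > 1 for every root.
Set 1 + (-1.425) z + (0.51) z^2 = 0, i.e. a z^2 + b z + c = 0 with a = 0.51, b = -1.425, c = 1.
Discriminant D = b^2 - 4ac = (-1.425)^2 - 4*(0.51)*1 = 2.030625 - (2.04) = -0.009375.
D < 0, so the roots are the complex-conjugate pair z = (-b +/- i sqrt(-D)) / (2a) = 1.3971 +/- 0.0949i.
For a conjugate pair |z|^2 = z * conj(z) = (product of roots) = c/a = 1/(0.51) = 1.960784, so |z| = sqrt(1.960784) = 1.4003 for both roots.
Moduli of all roots: 1.4003, 1.4003.
All moduli strictly greater than 1? Yes.
Verdict: Invertible.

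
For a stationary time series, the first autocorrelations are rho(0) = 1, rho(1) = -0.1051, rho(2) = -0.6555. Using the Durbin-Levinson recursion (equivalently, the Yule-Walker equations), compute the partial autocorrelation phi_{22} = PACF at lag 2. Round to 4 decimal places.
\phi_{22} = -0.6740

The PACF at lag k is phi_{kk}, the last component of the solution
to the Yule-Walker system G_k phi = r_k where
  (G_k)_{ij} = rho(|i - j|), (r_k)_i = rho(i), i,j = 1..k.
Equivalently, Durbin-Levinson gives phi_{kk} iteratively:
  phi_{11} = rho(1)
  phi_{kk} = [rho(k) - sum_{j=1..k-1} phi_{k-1,j} rho(k-j)]
            / [1 - sum_{j=1..k-1} phi_{k-1,j} rho(j)],
  phi_{k,j} = phi_{k-1,j} - phi_{kk} phi_{k-1,k-j},  j = 1..k-1.
Step k = 1:
  phi_11 = rho(1) = -0.1051.
Step k = 2:
  phi_22 = [rho(2) - phi_11 rho(1)] / [1 - phi_11 rho(1)] = [-0.6555 - (-0.1051)(-0.1051)] / [1 - (-0.1051)(-0.1051)]
         = -0.66654601 / 0.98895399 = -0.674.
Therefore phi_{22} = -0.6740.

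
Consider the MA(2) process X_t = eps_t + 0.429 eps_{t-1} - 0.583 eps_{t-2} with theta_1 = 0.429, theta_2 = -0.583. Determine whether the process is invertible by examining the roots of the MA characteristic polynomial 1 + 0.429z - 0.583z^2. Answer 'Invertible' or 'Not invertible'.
\text{Not invertible}

The MA(q) characteristic polynomial is P(z) = 1 + 0.429z - 0.583z^2.
Invertibility requires all roots to lie outside the unit circle, i.e. |z| > 1 for every root.
Set 1 + (0.429) z + (-0.583) z^2 = 0, i.e. a z^2 + b z + c = 0 with a = -0.583, b = 0.429, c = 1.
Discriminant D = b^2 - 4ac = (0.429)^2 - 4*(-0.583)*1 = 0.184041 - (-2.332) = 2.516041.
D >= 0, so the roots are real: z = (-b +/- sqrt(D)) / (2a) = (-0.429 +/- 1.586203) / (-1.166).
  z_1 = (-0.429 + 1.586203) / (-1.166) = -0.9925,   |z_1| = 0.9925.
  z_2 = (-0.429 - 1.586203) / (-1.166) = 1.7283,   |z_2| = 1.7283.
Moduli of all roots: 0.9925, 1.7283.
All moduli strictly greater than 1? No.
Verdict: Not invertible.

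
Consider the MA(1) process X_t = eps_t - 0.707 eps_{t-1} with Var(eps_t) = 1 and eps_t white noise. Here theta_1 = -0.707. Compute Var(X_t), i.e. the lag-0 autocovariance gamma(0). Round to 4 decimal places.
\gamma(0) = 1.4998

For an MA(q) process X_t = eps_t + sum_i theta_i eps_{t-i} with
Var(eps_t) = sigma^2, the variance is
  gamma(0) = sigma^2 * (1 + sum_i theta_i^2).
  sum_i theta_i^2 = (-0.707)^2 = 0.499849.
  gamma(0) = 1 * (1 + 0.499849) = 1 * 1.499849 = 1.499849, which rounds to 1.4998.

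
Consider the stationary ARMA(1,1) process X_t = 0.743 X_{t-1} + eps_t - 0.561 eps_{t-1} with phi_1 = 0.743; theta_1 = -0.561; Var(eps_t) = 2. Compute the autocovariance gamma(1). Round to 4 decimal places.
\gamma(1) = 0.4739

Multiply the model equation by X_{t-k} and take expectations. With theta_0 = psi_0 = 1 and psi_j the MA(infinity) weights, this gives
  gamma(k) - sum_i phi_i gamma(k-i) = c_k,
  c_k = sigma^2 * sum_{j=k..q} theta_j psi_{j-k}   (c_k = 0 for k > q),
using gamma(-m) = gamma(m).
psi-weights needed (psi_j = theta_j + sum_i phi_i psi_{j-i}):
  psi_1 = theta_1 + phi_1 = -0.561 + (0.743) = 0.182
Right-hand sides:
  c_0 = sigma^2 (1 + theta_1 psi_1) = 2 * (1 + (-0.561)(0.182)) = 2 * 0.897898 = 1.795796
  c_1 = sigma^2 theta_1 = 2 * (-0.561) = -1.122
  c_2 = 0
Equations for k = 0 and k = 1 (AR order 1):
  gamma(0) = phi_1 gamma(1) + c_0
  gamma(1) = phi_1 gamma(0) + c_1
Substituting the second into the first: gamma(0) (1 - phi_1^2) = c_0 + phi_1 c_1, so
  gamma(0) = (c_0 + phi_1 c_1) / (1 - phi_1^2) = (1.795796 + (0.743)(-1.122)) / (1 - (0.743)^2) = 0.96215 / 0.447951 = 2.147891.
  gamma(1) = phi_1 gamma(0) + c_1 = (0.743)(2.147891) + (-1.122) = 0.473883.
Therefore gamma(1) = 0.4739 (to 4 decimal places).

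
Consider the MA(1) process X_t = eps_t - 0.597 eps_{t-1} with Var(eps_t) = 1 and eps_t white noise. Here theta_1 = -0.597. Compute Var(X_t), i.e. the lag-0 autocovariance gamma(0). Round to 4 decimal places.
\gamma(0) = 1.3564

For an MA(q) process X_t = eps_t + sum_i theta_i eps_{t-i} with
Var(eps_t) = sigma^2, the variance is
  gamma(0) = sigma^2 * (1 + sum_i theta_i^2).
  sum_i theta_i^2 = (-0.597)^2 = 0.356409.
  gamma(0) = 1 * (1 + 0.356409) = 1 * 1.356409 = 1.356409, which rounds to 1.3564.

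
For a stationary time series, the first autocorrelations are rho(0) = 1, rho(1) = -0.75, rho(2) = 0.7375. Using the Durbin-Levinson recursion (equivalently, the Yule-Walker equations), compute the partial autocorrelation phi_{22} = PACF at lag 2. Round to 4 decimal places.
\phi_{22} = 0.4000

The PACF at lag k is phi_{kk}, the last component of the solution
to the Yule-Walker system G_k phi = r_k where
  (G_k)_{ij} = rho(|i - j|), (r_k)_i = rho(i), i,j = 1..k.
Equivalently, Durbin-Levinson gives phi_{kk} iteratively:
  phi_{11} = rho(1)
  phi_{kk} = [rho(k) - sum_{j=1..k-1} phi_{k-1,j} rho(k-j)]
            / [1 - sum_{j=1..k-1} phi_{k-1,j} rho(j)],
  phi_{k,j} = phi_{k-1,j} - phi_{kk} phi_{k-1,k-j},  j = 1..k-1.
Step k = 1:
  phi_11 = rho(1) = -0.75.
Step k = 2:
  phi_22 = [rho(2) - phi_11 rho(1)] / [1 - phi_11 rho(1)] = [0.7375 - (-0.75)(-0.75)] / [1 - (-0.75)(-0.75)]
         = 0.175 / 0.4375 = 0.4.
Therefore phi_{22} = 0.4000.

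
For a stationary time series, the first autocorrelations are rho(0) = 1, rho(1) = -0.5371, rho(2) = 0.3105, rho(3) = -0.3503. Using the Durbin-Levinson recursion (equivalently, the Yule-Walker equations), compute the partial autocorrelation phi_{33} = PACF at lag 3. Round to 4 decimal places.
\phi_{33} = -0.2421

The PACF at lag k is phi_{kk}, the last component of the solution
to the Yule-Walker system G_k phi = r_k where
  (G_k)_{ij} = rho(|i - j|), (r_k)_i = rho(i), i,j = 1..k.
Equivalently, Durbin-Levinson gives phi_{kk} iteratively:
  phi_{11} = rho(1)
  phi_{kk} = [rho(k) - sum_{j=1..k-1} phi_{k-1,j} rho(k-j)]
            / [1 - sum_{j=1..k-1} phi_{k-1,j} rho(j)],
  phi_{k,j} = phi_{k-1,j} - phi_{kk} phi_{k-1,k-j},  j = 1..k-1.
Step k = 1:
  phi_11 = rho(1) = -0.5371.
Step k = 2:
  phi_22 = [rho(2) - phi_11 rho(1)] / [1 - phi_11 rho(1)] = [0.3105 - (-0.5371)(-0.5371)] / [1 - (-0.5371)(-0.5371)]
         = 0.02202359 / 0.71152359 = 0.030953.
  Update: phi_21 = phi_11 - phi_22 phi_11 = -0.5371 - (0.030953)(-0.5371) = -0.520475.
Step k = 3:
  phi_33 = [rho(3) - phi_21 rho(2) - phi_22 rho(1)] / [1 - phi_21 rho(1) - phi_22 rho(2)]
    numerator   = -0.3503 - (-0.520475)(0.3105) - (0.030953)(-0.5371) = -0.17206772
    denominator = 1 - (-0.520475)(-0.5371) - (0.030953)(0.3105) = 0.7108419
  phi_33 = -0.17206772 / 0.7108419 = -0.2421.
Therefore phi_{33} = -0.2421.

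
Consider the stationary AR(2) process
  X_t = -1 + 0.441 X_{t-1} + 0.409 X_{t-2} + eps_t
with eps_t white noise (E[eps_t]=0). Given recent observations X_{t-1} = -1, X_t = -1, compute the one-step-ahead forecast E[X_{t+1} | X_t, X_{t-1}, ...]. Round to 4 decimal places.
E[X_{t+1} \mid \mathcal F_t] = -1.8500

For an AR(p) model X_t = c + sum_i phi_i X_{t-i} + eps_t, the
one-step-ahead conditional mean is
  E[X_{t+1} | X_t, ...] = c + sum_i phi_i X_{t+1-i}.
Substitute known values:
  E[X_{t+1} | ...] = -1 + (0.441) * (-1) + (0.409) * (-1)
                   = -1.8500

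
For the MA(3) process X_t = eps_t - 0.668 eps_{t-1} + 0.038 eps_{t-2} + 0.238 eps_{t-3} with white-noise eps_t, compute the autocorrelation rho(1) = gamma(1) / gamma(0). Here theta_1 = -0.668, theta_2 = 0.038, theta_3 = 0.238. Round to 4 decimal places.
\rho(1) = -0.4549

For an MA(q) process with theta_0 = 1, the autocovariance is
  gamma(k) = sigma^2 * sum_{i=0..q-k} theta_i * theta_{i+k},
and rho(k) = gamma(k) / gamma(0). Sigma^2 cancels.
  numerator   = (1)*(-0.668) + (-0.668)*(0.038) + (0.038)*(0.238) = -0.68434.
  denominator = (1)^2 + (-0.668)^2 + (0.038)^2 + (0.238)^2 = 1.504312.
  rho(1) = -0.68434 / 1.504312 = -0.4549.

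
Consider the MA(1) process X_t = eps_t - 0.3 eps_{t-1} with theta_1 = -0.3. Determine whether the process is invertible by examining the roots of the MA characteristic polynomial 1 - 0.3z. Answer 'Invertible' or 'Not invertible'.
\text{Invertible}

The MA(q) characteristic polynomial is P(z) = 1 - 0.3z.
Invertibility requires all roots to lie outside the unit circle, i.e. |z| > 1 for every root.
This is linear in z: 1 + (-0.3) z = 0  =>  z = -1/(-0.3) = 3.333333,  |z| = 3.333333.
Moduli of all roots: 3.3333.
All moduli strictly greater than 1? Yes.
Verdict: Invertible.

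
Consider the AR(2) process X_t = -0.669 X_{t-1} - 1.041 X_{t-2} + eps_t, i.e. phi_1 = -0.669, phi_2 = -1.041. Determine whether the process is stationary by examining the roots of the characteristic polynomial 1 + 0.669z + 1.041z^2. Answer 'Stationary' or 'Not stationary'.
\text{Not stationary}

The AR(p) characteristic polynomial is P(z) = 1 + 0.669z + 1.041z^2.
Stationarity requires all roots to lie outside the unit circle, i.e. |z| > 1 for every root.
Set 1 + (0.669) z + (1.041) z^2 = 0, i.e. a z^2 + b z + c = 0 with a = 1.041, b = 0.669, c = 1.
Discriminant D = b^2 - 4ac = (0.669)^2 - 4*(1.041)*1 = 0.447561 - (4.164) = -3.716439.
D < 0, so the roots are the complex-conjugate pair z = (-b +/- i sqrt(-D)) / (2a) = -0.3213 +/- 0.9259i.
For a conjugate pair |z|^2 = z * conj(z) = (product of roots) = c/a = 1/(1.041) = 0.960615, so |z| = sqrt(0.960615) = 0.9801 for both roots.
Moduli of all roots: 0.9801, 0.9801.
All moduli strictly greater than 1? No.
Verdict: Not stationary.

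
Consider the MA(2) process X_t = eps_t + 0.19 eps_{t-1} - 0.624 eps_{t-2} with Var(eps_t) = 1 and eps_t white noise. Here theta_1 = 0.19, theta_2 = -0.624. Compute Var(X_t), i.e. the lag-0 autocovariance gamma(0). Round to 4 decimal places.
\gamma(0) = 1.4255

For an MA(q) process X_t = eps_t + sum_i theta_i eps_{t-i} with
Var(eps_t) = sigma^2, the variance is
  gamma(0) = sigma^2 * (1 + sum_i theta_i^2).
  sum_i theta_i^2 = (0.19)^2 + (-0.624)^2 = 0.0361 + 0.389376 = 0.425476.
  gamma(0) = 1 * (1 + 0.425476) = 1 * 1.425476 = 1.425476, which rounds to 1.4255.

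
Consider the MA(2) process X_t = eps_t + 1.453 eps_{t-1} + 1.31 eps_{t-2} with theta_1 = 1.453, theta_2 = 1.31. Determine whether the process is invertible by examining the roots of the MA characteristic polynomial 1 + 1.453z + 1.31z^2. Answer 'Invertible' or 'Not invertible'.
\text{Not invertible}

The MA(q) characteristic polynomial is P(z) = 1 + 1.453z + 1.31z^2.
Invertibility requires all roots to lie outside the unit circle, i.e. |z| > 1 for every root.
Set 1 + (1.453) z + (1.31) z^2 = 0, i.e. a z^2 + b z + c = 0 with a = 1.31, b = 1.453, c = 1.
Discriminant D = b^2 - 4ac = (1.453)^2 - 4*(1.31)*1 = 2.111209 - (5.24) = -3.128791.
D < 0, so the roots are the complex-conjugate pair z = (-b +/- i sqrt(-D)) / (2a) = -0.5546 +/- 0.6751i.
For a conjugate pair |z|^2 = z * conj(z) = (product of roots) = c/a = 1/(1.31) = 0.763359, so |z| = sqrt(0.763359) = 0.8737 for both roots.
Moduli of all roots: 0.8737, 0.8737.
All moduli strictly greater than 1? No.
Verdict: Not invertible.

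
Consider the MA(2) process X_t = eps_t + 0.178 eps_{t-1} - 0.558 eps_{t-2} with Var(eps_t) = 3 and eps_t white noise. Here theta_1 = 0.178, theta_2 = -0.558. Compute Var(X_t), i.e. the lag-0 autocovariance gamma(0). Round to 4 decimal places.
\gamma(0) = 4.0291

For an MA(q) process X_t = eps_t + sum_i theta_i eps_{t-i} with
Var(eps_t) = sigma^2, the variance is
  gamma(0) = sigma^2 * (1 + sum_i theta_i^2).
  sum_i theta_i^2 = (0.178)^2 + (-0.558)^2 = 0.031684 + 0.311364 = 0.343048.
  gamma(0) = 3 * (1 + 0.343048) = 3 * 1.343048 = 4.029144, which rounds to 4.0291.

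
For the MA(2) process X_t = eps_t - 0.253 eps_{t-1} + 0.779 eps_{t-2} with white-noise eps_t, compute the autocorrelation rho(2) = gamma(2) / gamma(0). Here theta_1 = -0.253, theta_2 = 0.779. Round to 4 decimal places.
\rho(2) = 0.4662

For an MA(q) process with theta_0 = 1, the autocovariance is
  gamma(k) = sigma^2 * sum_{i=0..q-k} theta_i * theta_{i+k},
and rho(k) = gamma(k) / gamma(0). Sigma^2 cancels.
  numerator   = (1)*(0.779) = 0.779.
  denominator = (1)^2 + (-0.253)^2 + (0.779)^2 = 1.67085.
  rho(2) = 0.779 / 1.67085 = 0.4662.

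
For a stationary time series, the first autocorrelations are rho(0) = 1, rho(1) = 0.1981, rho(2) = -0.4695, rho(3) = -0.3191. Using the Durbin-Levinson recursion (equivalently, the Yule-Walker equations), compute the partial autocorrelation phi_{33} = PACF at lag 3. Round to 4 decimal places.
\phi_{33} = -0.1041

The PACF at lag k is phi_{kk}, the last component of the solution
to the Yule-Walker system G_k phi = r_k where
  (G_k)_{ij} = rho(|i - j|), (r_k)_i = rho(i), i,j = 1..k.
Equivalently, Durbin-Levinson gives phi_{kk} iteratively:
  phi_{11} = rho(1)
  phi_{kk} = [rho(k) - sum_{j=1..k-1} phi_{k-1,j} rho(k-j)]
            / [1 - sum_{j=1..k-1} phi_{k-1,j} rho(j)],
  phi_{k,j} = phi_{k-1,j} - phi_{kk} phi_{k-1,k-j},  j = 1..k-1.
Step k = 1:
  phi_11 = rho(1) = 0.1981.
Step k = 2:
  phi_22 = [rho(2) - phi_11 rho(1)] / [1 - phi_11 rho(1)] = [-0.4695 - (0.1981)(0.1981)] / [1 - (0.1981)(0.1981)]
         = -0.50874361 / 0.96075639 = -0.529524.
  Update: phi_21 = phi_11 - phi_22 phi_11 = 0.1981 - (-0.529524)(0.1981) = 0.302999.
Step k = 3:
  phi_33 = [rho(3) - phi_21 rho(2) - phi_22 rho(1)] / [1 - phi_21 rho(1) - phi_22 rho(2)]
    numerator   = -0.3191 - (0.302999)(-0.4695) - (-0.529524)(0.1981) = -0.07194339
    denominator = 1 - (0.302999)(0.1981) - (-0.529524)(-0.4695) = 0.69136442
  phi_33 = -0.07194339 / 0.69136442 = -0.1041.
Therefore phi_{33} = -0.1041.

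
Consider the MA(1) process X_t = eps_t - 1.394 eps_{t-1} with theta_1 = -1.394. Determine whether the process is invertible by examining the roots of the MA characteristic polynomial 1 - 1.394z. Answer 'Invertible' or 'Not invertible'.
\text{Not invertible}

The MA(q) characteristic polynomial is P(z) = 1 - 1.394z.
Invertibility requires all roots to lie outside the unit circle, i.e. |z| > 1 for every root.
This is linear in z: 1 + (-1.394) z = 0  =>  z = -1/(-1.394) = 0.71736,  |z| = 0.71736.
Moduli of all roots: 0.7174.
All moduli strictly greater than 1? No.
Verdict: Not invertible.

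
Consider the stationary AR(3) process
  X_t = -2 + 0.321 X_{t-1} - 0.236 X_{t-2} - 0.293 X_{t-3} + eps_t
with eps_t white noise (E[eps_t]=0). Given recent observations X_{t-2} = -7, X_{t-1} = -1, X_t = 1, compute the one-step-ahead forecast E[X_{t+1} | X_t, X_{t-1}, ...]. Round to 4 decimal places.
E[X_{t+1} \mid \mathcal F_t] = 0.6080

For an AR(p) model X_t = c + sum_i phi_i X_{t-i} + eps_t, the
one-step-ahead conditional mean is
  E[X_{t+1} | X_t, ...] = c + sum_i phi_i X_{t+1-i}.
Substitute known values:
  E[X_{t+1} | ...] = -2 + (0.321) * (1) + (-0.236) * (-1) + (-0.293) * (-7)
                   = 0.6080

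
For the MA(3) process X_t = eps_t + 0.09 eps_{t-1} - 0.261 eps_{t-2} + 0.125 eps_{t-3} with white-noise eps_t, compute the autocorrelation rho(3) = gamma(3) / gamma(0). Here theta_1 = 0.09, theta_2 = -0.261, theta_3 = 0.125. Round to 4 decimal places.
\rho(3) = 0.1145

For an MA(q) process with theta_0 = 1, the autocovariance is
  gamma(k) = sigma^2 * sum_{i=0..q-k} theta_i * theta_{i+k},
and rho(k) = gamma(k) / gamma(0). Sigma^2 cancels.
  numerator   = (1)*(0.125) = 0.125.
  denominator = (1)^2 + (0.09)^2 + (-0.261)^2 + (0.125)^2 = 1.091846.
  rho(3) = 0.125 / 1.091846 = 0.1145.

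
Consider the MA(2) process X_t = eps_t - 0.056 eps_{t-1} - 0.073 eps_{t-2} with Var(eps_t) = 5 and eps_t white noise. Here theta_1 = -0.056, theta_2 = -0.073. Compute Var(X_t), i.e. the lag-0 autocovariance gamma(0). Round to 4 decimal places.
\gamma(0) = 5.0423

For an MA(q) process X_t = eps_t + sum_i theta_i eps_{t-i} with
Var(eps_t) = sigma^2, the variance is
  gamma(0) = sigma^2 * (1 + sum_i theta_i^2).
  sum_i theta_i^2 = (-0.056)^2 + (-0.073)^2 = 0.003136 + 0.005329 = 0.008465.
  gamma(0) = 5 * (1 + 0.008465) = 5 * 1.008465 = 5.042325, which rounds to 5.0423.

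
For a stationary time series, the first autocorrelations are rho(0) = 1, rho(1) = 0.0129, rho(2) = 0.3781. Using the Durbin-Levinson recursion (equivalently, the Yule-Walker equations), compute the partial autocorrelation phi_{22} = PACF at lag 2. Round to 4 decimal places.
\phi_{22} = 0.3780

The PACF at lag k is phi_{kk}, the last component of the solution
to the Yule-Walker system G_k phi = r_k where
  (G_k)_{ij} = rho(|i - j|), (r_k)_i = rho(i), i,j = 1..k.
Equivalently, Durbin-Levinson gives phi_{kk} iteratively:
  phi_{11} = rho(1)
  phi_{kk} = [rho(k) - sum_{j=1..k-1} phi_{k-1,j} rho(k-j)]
            / [1 - sum_{j=1..k-1} phi_{k-1,j} rho(j)],
  phi_{k,j} = phi_{k-1,j} - phi_{kk} phi_{k-1,k-j},  j = 1..k-1.
Step k = 1:
  phi_11 = rho(1) = 0.0129.
Step k = 2:
  phi_22 = [rho(2) - phi_11 rho(1)] / [1 - phi_11 rho(1)] = [0.3781 - (0.0129)(0.0129)] / [1 - (0.0129)(0.0129)]
         = 0.37793359 / 0.99983359 = 0.378.
Therefore phi_{22} = 0.3780.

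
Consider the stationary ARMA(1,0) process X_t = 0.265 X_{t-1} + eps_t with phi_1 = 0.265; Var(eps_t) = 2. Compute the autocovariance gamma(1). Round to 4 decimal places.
\gamma(1) = 0.5700

Multiply the model equation by X_{t-k} and take expectations. With theta_0 = psi_0 = 1 and psi_j the MA(infinity) weights, this gives
  gamma(k) - sum_i phi_i gamma(k-i) = c_k,
  c_k = sigma^2 * sum_{j=k..q} theta_j psi_{j-k}   (c_k = 0 for k > q),
using gamma(-m) = gamma(m).
Pure AR (q = 0): c_0 = sigma^2 = 2, c_k = 0 for k >= 1.
Equations for k = 0 and k = 1 (AR order 1):
  gamma(0) = phi_1 gamma(1) + c_0
  gamma(1) = phi_1 gamma(0) + c_1
Substituting the second into the first: gamma(0) (1 - phi_1^2) = c_0 + phi_1 c_1, so
  gamma(0) = c_0 / (1 - phi_1^2) = 2 / (1 - (0.265)^2) = 2 / 0.929775 = 2.151058.
  gamma(1) = phi_1 gamma(0) = (0.265)(2.151058) = 0.57003.
Therefore gamma(1) = 0.5700 (to 4 decimal places).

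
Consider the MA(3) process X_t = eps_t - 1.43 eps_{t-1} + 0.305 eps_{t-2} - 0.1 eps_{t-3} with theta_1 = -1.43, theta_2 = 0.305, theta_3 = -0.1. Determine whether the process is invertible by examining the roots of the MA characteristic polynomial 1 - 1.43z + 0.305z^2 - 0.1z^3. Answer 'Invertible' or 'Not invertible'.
\text{Not invertible}

The MA(q) characteristic polynomial is P(z) = 1 - 1.43z + 0.305z^2 - 0.1z^3.
Invertibility requires all roots to lie outside the unit circle, i.e. |z| > 1 for every root.
Degree 3: look for a simple real root z0 first, then factor out (1 - z/z0) and solve the remaining quadratic.
Testing z0 = 0.8: P(0.8) = 1 + (-1.43)(0.8) + (0.305)(0.8)^2 + (-0.1)(0.8)^3
  = 1 + (-1.144) + (0.1952) + (-0.0512) = 0.  So z_0 = 0.8 is a root, |z_0| = 0.8.
Divide out the factor (1 - 1.25 z) = (1 - z/z0) (since 1/z0 = 1.25):
  P(z) = (1 - 1.25 z)(1 + (-0.18) z + (0.08) z^2)
  [check: z-coef -0.18 - (1.25) = -1.43; z^2-coef 0.08 - (1.25)(-0.18) = 0.305; z^3-coef -(1.25)(0.08) = -0.1.]
Remaining roots from the quadratic factor 1 + (-0.18) z + (0.08) z^2:
  Set 1 + (-0.18) z + (0.08) z^2 = 0, i.e. a z^2 + b z + c = 0 with a = 0.08, b = -0.18, c = 1.
  Discriminant D = b^2 - 4ac = (-0.18)^2 - 4*(0.08)*1 = 0.0324 - (0.32) = -0.2876.
  D < 0, so the roots are the complex-conjugate pair z = (-b +/- i sqrt(-D)) / (2a) = 1.125 +/- 3.3518i.
  For a conjugate pair |z|^2 = z * conj(z) = (product of roots) = c/a = 1/(0.08) = 12.5, so |z| = sqrt(12.5) = 3.5355 for both roots.
Moduli of all roots: 0.8000, 3.5355, 3.5355.
All moduli strictly greater than 1? No.
Verdict: Not invertible.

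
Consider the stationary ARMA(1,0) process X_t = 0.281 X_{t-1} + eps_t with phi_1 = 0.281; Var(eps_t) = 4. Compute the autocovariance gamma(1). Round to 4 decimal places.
\gamma(1) = 1.2204

Multiply the model equation by X_{t-k} and take expectations. With theta_0 = psi_0 = 1 and psi_j the MA(infinity) weights, this gives
  gamma(k) - sum_i phi_i gamma(k-i) = c_k,
  c_k = sigma^2 * sum_{j=k..q} theta_j psi_{j-k}   (c_k = 0 for k > q),
using gamma(-m) = gamma(m).
Pure AR (q = 0): c_0 = sigma^2 = 4, c_k = 0 for k >= 1.
Equations for k = 0 and k = 1 (AR order 1):
  gamma(0) = phi_1 gamma(1) + c_0
  gamma(1) = phi_1 gamma(0) + c_1
Substituting the second into the first: gamma(0) (1 - phi_1^2) = c_0 + phi_1 c_1, so
  gamma(0) = c_0 / (1 - phi_1^2) = 4 / (1 - (0.281)^2) = 4 / 0.921039 = 4.342921.
  gamma(1) = phi_1 gamma(0) = (0.281)(4.342921) = 1.220361.
Therefore gamma(1) = 1.2204 (to 4 decimal places).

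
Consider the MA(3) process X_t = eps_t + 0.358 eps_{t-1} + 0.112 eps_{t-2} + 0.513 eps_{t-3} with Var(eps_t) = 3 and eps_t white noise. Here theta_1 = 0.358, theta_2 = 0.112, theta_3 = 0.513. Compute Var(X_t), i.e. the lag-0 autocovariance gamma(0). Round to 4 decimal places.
\gamma(0) = 4.2116

For an MA(q) process X_t = eps_t + sum_i theta_i eps_{t-i} with
Var(eps_t) = sigma^2, the variance is
  gamma(0) = sigma^2 * (1 + sum_i theta_i^2).
  sum_i theta_i^2 = (0.358)^2 + (0.112)^2 + (0.513)^2 = 0.128164 + 0.012544 + 0.263169 = 0.403877.
  gamma(0) = 3 * (1 + 0.403877) = 3 * 1.403877 = 4.211631, which rounds to 4.2116.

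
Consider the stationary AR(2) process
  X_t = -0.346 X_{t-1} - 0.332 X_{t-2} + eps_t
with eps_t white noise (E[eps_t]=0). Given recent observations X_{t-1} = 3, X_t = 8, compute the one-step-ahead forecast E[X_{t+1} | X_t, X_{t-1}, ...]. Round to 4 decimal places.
E[X_{t+1} \mid \mathcal F_t] = -3.7640

For an AR(p) model X_t = c + sum_i phi_i X_{t-i} + eps_t, the
one-step-ahead conditional mean is
  E[X_{t+1} | X_t, ...] = c + sum_i phi_i X_{t+1-i}.
Substitute known values:
  E[X_{t+1} | ...] = (-0.346) * (8) + (-0.332) * (3)
                   = -3.7640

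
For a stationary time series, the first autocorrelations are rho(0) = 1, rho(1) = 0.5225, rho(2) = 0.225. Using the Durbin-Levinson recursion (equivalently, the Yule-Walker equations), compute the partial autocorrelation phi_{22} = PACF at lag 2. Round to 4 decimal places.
\phi_{22} = -0.0660

The PACF at lag k is phi_{kk}, the last component of the solution
to the Yule-Walker system G_k phi = r_k where
  (G_k)_{ij} = rho(|i - j|), (r_k)_i = rho(i), i,j = 1..k.
Equivalently, Durbin-Levinson gives phi_{kk} iteratively:
  phi_{11} = rho(1)
  phi_{kk} = [rho(k) - sum_{j=1..k-1} phi_{k-1,j} rho(k-j)]
            / [1 - sum_{j=1..k-1} phi_{k-1,j} rho(j)],
  phi_{k,j} = phi_{k-1,j} - phi_{kk} phi_{k-1,k-j},  j = 1..k-1.
Step k = 1:
  phi_11 = rho(1) = 0.5225.
Step k = 2:
  phi_22 = [rho(2) - phi_11 rho(1)] / [1 - phi_11 rho(1)] = [0.225 - (0.5225)(0.5225)] / [1 - (0.5225)(0.5225)]
         = -0.04800625 / 0.72699375 = -0.066.
Therefore phi_{22} = -0.0660.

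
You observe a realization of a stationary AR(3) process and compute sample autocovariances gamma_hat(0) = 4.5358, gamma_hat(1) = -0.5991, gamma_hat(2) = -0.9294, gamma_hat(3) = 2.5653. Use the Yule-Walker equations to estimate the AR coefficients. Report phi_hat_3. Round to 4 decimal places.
\hat\phi_{3} = 0.5390

The Yule-Walker equations for an AR(p) process read, in matrix form,
  Gamma_p phi = r_p,   with   (Gamma_p)_{ij} = gamma(|i - j|),
                       (r_p)_i = gamma(i),   i,j = 1..p.
Substitute the sample gammas (Toeplitz matrix and right-hand side of size 3):
  Gamma_p = [[4.5358, -0.5991, -0.9294], [-0.5991, 4.5358, -0.5991], [-0.9294, -0.5991, 4.5358]]
  r_p     = [-0.5991, -0.9294, 2.5653]
Written out (R1..R3):
  (R1) 4.5358 phi_1 - 0.5991 phi_2 - 0.9294 phi_3 = -0.5991
  (R2) -0.5991 phi_1 + 4.5358 phi_2 - 0.5991 phi_3 = -0.9294
  (R3) -0.9294 phi_1 - 0.5991 phi_2 + 4.5358 phi_3 = 2.5653
Gaussian elimination:
  R2 <- R2 - (-0.5991/4.5358) R1 = R2 - (-0.132083) R1:  4.456669 phi_2 - 0.721858 phi_3 = -1.008531
  R3 <- R3 - (-0.9294/4.5358) R1 = R3 - (-0.204903) R1:  -0.721858 phi_2 + 4.345363 phi_3 = 2.442542
  R3 <- R3 - (-0.721858/4.456669) R2 = R3 - (-0.161972) R2:  4.228442 phi_3 = 2.279188
Back-substitution:
  phi_hat_3 = 2.279188 / 4.228442 = 0.539014
  phi_hat_2 = (-1.008531 - (-0.721858)(0.539014)) / 4.456669 = -0.138992
  phi_hat_1 = (-0.5991 - (-0.5991)(-0.138992) - (-0.9294)(0.539014)) / 4.5358 = -0.039995
So phi_hat = [-0.0400, -0.1390, 0.5390].
Therefore phi_hat_3 = 0.5390.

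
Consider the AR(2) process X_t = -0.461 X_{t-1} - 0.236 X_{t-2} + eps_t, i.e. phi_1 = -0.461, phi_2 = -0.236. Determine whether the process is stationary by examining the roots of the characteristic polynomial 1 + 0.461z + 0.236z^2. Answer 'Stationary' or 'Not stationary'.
\text{Stationary}

The AR(p) characteristic polynomial is P(z) = 1 + 0.461z + 0.236z^2.
Stationarity requires all roots to lie outside the unit circle, i.e. |z| > 1 for every root.
Set 1 + (0.461) z + (0.236) z^2 = 0, i.e. a z^2 + b z + c = 0 with a = 0.236, b = 0.461, c = 1.
Discriminant D = b^2 - 4ac = (0.461)^2 - 4*(0.236)*1 = 0.212521 - (0.944) = -0.731479.
D < 0, so the roots are the complex-conjugate pair z = (-b +/- i sqrt(-D)) / (2a) = -0.9767 +/- 1.812i.
For a conjugate pair |z|^2 = z * conj(z) = (product of roots) = c/a = 1/(0.236) = 4.237288, so |z| = sqrt(4.237288) = 2.0585 for both roots.
Moduli of all roots: 2.0585, 2.0585.
All moduli strictly greater than 1? Yes.
Verdict: Stationary.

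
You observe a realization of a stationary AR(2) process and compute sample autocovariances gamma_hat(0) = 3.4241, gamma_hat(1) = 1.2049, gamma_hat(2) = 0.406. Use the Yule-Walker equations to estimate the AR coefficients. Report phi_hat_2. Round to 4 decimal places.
\hat\phi_{2} = -0.0060

The Yule-Walker equations for an AR(p) process read, in matrix form,
  Gamma_p phi = r_p,   with   (Gamma_p)_{ij} = gamma(|i - j|),
                       (r_p)_i = gamma(i),   i,j = 1..p.
Substitute the sample gammas (Toeplitz matrix and right-hand side of size 2):
  Gamma_p = [[3.4241, 1.2049], [1.2049, 3.4241]]
  r_p     = [1.2049, 0.406]
Written out:
  3.4241 phi_1 + 1.2049 phi_2 = 1.2049
  1.2049 phi_1 + 3.4241 phi_2 = 0.406
Solve by Cramer's rule:
  det = gamma(0)^2 - gamma(1)^2 = (3.4241)^2 - (1.2049)^2 = 11.72446081 - 1.45178401 = 10.2726768
  phi_hat_1 = [gamma(1) gamma(0) - gamma(1) gamma(2)] / det = [(1.2049)(3.4241) - (1.2049)(0.406)] / 10.2726768 = 3.63650869 / 10.2726768 = 0.354
  phi_hat_2 = [gamma(0) gamma(2) - gamma(1)^2] / det = [(3.4241)(0.406) - (1.2049)^2] / 10.2726768 = -0.06159941 / 10.2726768 = -0.006
So phi_hat = [0.3540, -0.0060].
Therefore phi_hat_2 = -0.0060.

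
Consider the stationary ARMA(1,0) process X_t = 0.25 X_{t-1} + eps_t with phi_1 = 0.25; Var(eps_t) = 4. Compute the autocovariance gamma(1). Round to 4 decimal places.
\gamma(1) = 1.0667

Multiply the model equation by X_{t-k} and take expectations. With theta_0 = psi_0 = 1 and psi_j the MA(infinity) weights, this gives
  gamma(k) - sum_i phi_i gamma(k-i) = c_k,
  c_k = sigma^2 * sum_{j=k..q} theta_j psi_{j-k}   (c_k = 0 for k > q),
using gamma(-m) = gamma(m).
Pure AR (q = 0): c_0 = sigma^2 = 4, c_k = 0 for k >= 1.
Equations for k = 0 and k = 1 (AR order 1):
  gamma(0) = phi_1 gamma(1) + c_0
  gamma(1) = phi_1 gamma(0) + c_1
Substituting the second into the first: gamma(0) (1 - phi_1^2) = c_0 + phi_1 c_1, so
  gamma(0) = c_0 / (1 - phi_1^2) = 4 / (1 - (0.25)^2) = 4 / 0.9375 = 4.266667.
  gamma(1) = phi_1 gamma(0) = (0.25)(4.266667) = 1.066667.
Therefore gamma(1) = 1.0667 (to 4 decimal places).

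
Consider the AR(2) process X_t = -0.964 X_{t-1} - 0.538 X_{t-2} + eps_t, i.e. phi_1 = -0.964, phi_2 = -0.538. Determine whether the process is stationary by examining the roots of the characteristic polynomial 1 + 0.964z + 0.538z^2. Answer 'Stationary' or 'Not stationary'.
\text{Stationary}

The AR(p) characteristic polynomial is P(z) = 1 + 0.964z + 0.538z^2.
Stationarity requires all roots to lie outside the unit circle, i.e. |z| > 1 for every root.
Set 1 + (0.964) z + (0.538) z^2 = 0, i.e. a z^2 + b z + c = 0 with a = 0.538, b = 0.964, c = 1.
Discriminant D = b^2 - 4ac = (0.964)^2 - 4*(0.538)*1 = 0.929296 - (2.152) = -1.222704.
D < 0, so the roots are the complex-conjugate pair z = (-b +/- i sqrt(-D)) / (2a) = -0.8959 +/- 1.0277i.
For a conjugate pair |z|^2 = z * conj(z) = (product of roots) = c/a = 1/(0.538) = 1.858736, so |z| = sqrt(1.858736) = 1.3634 for both roots.
Moduli of all roots: 1.3634, 1.3634.
All moduli strictly greater than 1? Yes.
Verdict: Stationary.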